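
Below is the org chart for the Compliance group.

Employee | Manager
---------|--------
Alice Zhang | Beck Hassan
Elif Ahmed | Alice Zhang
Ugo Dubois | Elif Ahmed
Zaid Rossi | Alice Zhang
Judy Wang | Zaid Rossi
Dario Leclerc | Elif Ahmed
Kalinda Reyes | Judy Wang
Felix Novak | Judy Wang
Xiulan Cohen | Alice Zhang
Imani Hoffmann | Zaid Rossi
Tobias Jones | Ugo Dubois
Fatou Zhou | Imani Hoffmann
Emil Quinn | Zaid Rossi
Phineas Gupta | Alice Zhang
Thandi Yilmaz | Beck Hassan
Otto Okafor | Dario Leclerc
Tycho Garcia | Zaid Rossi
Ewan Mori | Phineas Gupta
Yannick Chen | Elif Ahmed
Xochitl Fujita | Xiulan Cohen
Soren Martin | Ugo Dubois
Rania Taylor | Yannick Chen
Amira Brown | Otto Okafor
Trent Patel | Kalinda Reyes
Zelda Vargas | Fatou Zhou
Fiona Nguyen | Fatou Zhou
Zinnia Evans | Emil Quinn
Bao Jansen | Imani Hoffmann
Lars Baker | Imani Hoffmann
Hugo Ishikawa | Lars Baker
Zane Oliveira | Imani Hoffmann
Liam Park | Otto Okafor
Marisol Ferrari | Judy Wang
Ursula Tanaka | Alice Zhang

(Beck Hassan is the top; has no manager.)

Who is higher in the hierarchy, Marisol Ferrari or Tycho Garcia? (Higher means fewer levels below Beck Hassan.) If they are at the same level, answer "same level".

Marisol Ferrari is 4 levels below Beck Hassan; Tycho Garcia is 3. Tycho Garcia is higher.

Tycho Garcia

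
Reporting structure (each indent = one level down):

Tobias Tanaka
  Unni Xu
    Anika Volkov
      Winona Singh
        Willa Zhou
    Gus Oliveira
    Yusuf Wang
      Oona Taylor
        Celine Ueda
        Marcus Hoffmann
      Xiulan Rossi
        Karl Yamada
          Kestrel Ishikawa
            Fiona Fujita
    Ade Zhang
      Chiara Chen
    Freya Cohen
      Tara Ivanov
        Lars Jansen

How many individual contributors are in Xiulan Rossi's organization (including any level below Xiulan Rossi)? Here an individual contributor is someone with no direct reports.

The only person in Xiulan Rossi's organization with no one reporting to them is Fiona Fujita. That is 1.

1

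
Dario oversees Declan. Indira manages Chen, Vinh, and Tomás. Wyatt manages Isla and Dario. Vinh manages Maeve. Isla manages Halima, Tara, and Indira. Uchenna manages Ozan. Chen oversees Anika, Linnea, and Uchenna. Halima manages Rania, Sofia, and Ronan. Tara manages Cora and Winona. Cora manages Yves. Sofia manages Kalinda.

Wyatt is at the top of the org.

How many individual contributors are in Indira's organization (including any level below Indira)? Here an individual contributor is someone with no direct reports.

The people in Indira's organization with no one reporting to them are Tomás, Maeve, Linnea, Anika, Ozan. That is 5.

5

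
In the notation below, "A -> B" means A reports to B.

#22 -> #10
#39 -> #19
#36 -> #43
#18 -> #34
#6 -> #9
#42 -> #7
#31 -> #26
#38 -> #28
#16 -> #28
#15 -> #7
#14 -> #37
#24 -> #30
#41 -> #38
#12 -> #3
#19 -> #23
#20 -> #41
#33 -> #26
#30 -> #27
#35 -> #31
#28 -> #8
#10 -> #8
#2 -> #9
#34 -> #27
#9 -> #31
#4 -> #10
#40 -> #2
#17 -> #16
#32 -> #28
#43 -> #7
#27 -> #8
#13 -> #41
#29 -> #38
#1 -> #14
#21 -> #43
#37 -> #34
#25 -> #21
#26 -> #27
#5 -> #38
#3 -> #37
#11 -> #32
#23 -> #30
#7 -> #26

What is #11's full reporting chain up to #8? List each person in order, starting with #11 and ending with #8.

#11 reports to #32. #32 reports to #28. #28 reports to #8. #8 is at the top.

#11 -> #32 -> #28 -> #8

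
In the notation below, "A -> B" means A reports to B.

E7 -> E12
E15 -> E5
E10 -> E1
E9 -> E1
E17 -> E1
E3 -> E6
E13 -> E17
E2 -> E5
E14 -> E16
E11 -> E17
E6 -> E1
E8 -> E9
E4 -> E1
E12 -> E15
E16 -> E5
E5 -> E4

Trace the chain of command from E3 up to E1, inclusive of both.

E3 reports to E6. E6 reports to E1. E1 is at the top.

E3 -> E6 -> E1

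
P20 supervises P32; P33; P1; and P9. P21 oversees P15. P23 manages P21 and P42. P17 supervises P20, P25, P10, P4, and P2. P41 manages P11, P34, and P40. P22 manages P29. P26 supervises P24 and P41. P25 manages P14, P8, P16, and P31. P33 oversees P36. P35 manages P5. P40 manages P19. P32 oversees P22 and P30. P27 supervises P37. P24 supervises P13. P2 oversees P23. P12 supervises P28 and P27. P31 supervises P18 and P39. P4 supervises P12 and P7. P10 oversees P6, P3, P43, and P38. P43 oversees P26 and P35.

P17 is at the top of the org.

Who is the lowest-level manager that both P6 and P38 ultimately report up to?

P6's chain of managers is P10, P17. P38's chain of managers is P10, P17. The first manager that appears in both chains is P10.

P10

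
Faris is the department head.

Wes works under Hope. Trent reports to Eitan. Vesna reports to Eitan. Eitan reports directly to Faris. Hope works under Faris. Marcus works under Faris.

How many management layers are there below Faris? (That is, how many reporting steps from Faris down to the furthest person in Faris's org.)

2

The longest chain under Faris runs Faris → Hope → Wes, which is 2 levels below Faris.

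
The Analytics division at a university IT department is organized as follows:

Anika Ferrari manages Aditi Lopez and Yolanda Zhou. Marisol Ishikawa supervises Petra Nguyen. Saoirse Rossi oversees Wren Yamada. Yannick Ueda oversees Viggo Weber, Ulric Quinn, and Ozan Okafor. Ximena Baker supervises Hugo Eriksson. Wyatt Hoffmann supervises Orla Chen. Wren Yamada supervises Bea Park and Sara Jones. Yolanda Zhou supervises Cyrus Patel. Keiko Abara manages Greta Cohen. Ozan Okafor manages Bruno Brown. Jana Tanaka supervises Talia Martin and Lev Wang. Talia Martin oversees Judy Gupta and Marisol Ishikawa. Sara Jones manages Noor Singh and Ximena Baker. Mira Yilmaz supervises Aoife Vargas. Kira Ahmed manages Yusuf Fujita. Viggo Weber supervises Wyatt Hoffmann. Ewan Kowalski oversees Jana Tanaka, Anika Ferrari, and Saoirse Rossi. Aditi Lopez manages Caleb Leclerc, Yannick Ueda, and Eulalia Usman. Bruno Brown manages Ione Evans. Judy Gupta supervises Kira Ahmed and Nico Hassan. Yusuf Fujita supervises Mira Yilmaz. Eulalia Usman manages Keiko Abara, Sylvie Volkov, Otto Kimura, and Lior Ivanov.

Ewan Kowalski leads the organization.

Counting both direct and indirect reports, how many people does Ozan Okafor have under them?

Ozan Okafor directly manages Bruno Brown. Under Bruno Brown: Ione Evans (1). That's 2 in total.

2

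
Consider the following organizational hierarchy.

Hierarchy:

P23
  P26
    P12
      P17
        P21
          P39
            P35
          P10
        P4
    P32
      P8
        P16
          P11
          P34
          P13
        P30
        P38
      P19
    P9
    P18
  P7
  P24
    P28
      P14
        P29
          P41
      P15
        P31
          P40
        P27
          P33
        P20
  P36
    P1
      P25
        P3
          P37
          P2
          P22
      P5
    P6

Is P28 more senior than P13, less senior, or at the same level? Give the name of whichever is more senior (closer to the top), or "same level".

P28 is 2 levels below P23; P13 is 5. P28 is higher.

P28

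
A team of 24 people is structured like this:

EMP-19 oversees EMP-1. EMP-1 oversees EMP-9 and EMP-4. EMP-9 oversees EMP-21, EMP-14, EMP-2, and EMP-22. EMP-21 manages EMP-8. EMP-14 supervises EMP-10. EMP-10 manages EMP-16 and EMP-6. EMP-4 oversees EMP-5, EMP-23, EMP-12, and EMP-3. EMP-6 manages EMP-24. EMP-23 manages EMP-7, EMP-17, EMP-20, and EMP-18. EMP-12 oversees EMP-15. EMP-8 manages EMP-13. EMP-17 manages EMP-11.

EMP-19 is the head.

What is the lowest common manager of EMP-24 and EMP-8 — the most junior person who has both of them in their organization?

EMP-24's chain of managers is EMP-6, EMP-10, EMP-14, EMP-9, EMP-1, EMP-19. EMP-8's chain of managers is EMP-21, EMP-9, EMP-1, EMP-19. The first manager that appears in both chains is EMP-9.

EMP-9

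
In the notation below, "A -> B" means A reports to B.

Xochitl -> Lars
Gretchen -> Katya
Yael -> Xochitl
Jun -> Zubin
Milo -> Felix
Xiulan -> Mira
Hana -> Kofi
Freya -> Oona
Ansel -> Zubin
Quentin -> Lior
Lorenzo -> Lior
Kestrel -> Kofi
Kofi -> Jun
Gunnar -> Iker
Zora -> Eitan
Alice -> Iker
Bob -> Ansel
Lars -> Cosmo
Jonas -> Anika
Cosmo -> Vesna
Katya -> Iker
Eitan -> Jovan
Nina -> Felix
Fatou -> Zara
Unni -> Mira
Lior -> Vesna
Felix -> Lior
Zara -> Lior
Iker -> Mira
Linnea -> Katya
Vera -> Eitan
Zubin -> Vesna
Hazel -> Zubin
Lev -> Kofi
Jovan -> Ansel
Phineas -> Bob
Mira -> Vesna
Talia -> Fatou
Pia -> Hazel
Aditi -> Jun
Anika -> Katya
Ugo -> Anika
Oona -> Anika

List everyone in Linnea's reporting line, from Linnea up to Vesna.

Linnea reports to Katya. Katya reports to Iker. Iker reports to Mira. Mira reports to Vesna. Vesna is at the top.

Linnea -> Katya -> Iker -> Mira -> Vesna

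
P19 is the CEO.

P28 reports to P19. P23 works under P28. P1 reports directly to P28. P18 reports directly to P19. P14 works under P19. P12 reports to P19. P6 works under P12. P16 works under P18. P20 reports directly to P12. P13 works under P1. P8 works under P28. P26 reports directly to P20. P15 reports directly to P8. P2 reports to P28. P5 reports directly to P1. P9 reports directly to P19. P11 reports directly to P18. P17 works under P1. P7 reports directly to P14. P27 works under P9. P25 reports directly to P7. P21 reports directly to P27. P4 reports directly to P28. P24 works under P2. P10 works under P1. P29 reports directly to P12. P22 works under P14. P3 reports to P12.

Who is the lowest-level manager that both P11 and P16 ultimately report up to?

P11's chain of managers is P18, P19. P16's chain of managers is P18, P19. The first manager that appears in both chains is P18.

P18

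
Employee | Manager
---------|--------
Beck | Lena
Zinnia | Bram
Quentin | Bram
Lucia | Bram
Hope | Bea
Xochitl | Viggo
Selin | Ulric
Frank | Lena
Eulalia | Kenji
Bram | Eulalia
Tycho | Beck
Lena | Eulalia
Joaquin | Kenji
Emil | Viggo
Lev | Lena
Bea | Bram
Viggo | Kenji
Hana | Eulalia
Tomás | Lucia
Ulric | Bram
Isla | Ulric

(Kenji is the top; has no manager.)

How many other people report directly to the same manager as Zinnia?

4

Zinnia reports to Bram. Bram's other direct reports are Ulric, Quentin, Bea, Lucia — 4 peers.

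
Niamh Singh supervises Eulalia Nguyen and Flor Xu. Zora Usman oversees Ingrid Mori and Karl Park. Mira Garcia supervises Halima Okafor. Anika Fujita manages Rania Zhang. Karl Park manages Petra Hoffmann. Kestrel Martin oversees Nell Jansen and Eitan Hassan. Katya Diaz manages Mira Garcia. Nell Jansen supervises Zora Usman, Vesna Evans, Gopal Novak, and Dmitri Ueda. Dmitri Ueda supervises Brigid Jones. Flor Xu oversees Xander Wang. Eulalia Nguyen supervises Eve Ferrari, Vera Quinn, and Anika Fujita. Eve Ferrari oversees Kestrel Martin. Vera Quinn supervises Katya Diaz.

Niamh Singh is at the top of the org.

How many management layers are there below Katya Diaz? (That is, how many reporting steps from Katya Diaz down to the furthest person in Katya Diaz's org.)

The longest chain under Katya Diaz runs Katya Diaz → Mira Garcia → Halima Okafor, which is 2 levels below Katya Diaz.

2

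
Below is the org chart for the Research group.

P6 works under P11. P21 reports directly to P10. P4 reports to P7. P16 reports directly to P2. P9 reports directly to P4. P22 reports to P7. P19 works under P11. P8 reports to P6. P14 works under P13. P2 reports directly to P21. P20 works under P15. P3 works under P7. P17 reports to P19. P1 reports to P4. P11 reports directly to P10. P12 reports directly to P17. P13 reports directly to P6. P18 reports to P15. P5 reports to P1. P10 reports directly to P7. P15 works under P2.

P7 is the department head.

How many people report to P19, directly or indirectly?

P19 directly manages P17. Under P17: P12 (1). That's 2 in total.

2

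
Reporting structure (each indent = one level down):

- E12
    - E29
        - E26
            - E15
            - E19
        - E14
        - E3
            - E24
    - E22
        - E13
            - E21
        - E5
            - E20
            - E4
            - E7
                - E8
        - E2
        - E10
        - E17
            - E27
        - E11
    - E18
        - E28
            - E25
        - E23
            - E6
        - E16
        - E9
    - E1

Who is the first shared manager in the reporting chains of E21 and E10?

E22

E21's chain of managers is E13, E22, E12. E10's chain of managers is E22, E12. The first manager that appears in both chains is E22.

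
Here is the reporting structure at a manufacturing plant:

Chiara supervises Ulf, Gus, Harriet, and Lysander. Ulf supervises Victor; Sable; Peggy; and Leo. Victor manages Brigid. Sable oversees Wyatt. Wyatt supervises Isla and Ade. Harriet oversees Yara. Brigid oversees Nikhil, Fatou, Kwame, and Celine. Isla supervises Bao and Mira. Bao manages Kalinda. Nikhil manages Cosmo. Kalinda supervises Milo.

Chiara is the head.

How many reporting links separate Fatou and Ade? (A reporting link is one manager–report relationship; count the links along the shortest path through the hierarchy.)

6

Fatou is 3 levels below Ulf, and Ade is 3 levels below Ulf (their lowest common manager). The shortest path runs up from Fatou to Ulf and back down to Ade: 3 + 3 = 6 links.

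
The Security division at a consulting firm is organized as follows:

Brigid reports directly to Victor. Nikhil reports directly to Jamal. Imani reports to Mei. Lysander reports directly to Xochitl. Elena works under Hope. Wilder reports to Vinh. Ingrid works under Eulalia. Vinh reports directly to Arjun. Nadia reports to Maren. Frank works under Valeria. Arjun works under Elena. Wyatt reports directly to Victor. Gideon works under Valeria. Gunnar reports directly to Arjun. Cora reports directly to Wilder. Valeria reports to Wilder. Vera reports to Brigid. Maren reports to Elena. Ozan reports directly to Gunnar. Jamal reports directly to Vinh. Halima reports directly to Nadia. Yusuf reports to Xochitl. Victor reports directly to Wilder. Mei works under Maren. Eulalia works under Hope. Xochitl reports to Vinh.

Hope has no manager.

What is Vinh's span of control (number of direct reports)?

Vinh directly manages Wilder, Xochitl, Jamal. That is 3 direct reports.

3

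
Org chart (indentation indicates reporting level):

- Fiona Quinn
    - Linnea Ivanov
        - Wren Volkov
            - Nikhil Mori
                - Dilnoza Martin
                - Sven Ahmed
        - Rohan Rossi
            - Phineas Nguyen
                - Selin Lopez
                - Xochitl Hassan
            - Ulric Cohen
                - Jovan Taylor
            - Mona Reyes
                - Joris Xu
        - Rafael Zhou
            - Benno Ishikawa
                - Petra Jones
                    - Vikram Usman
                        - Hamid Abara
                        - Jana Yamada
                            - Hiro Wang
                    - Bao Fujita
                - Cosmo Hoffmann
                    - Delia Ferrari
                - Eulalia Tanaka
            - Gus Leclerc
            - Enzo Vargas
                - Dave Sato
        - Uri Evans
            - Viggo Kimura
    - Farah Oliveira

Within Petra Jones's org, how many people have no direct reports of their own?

3

The people in Petra Jones's organization with no one reporting to them are Bao Fujita, Hiro Wang, Hamid Abara. That is 3.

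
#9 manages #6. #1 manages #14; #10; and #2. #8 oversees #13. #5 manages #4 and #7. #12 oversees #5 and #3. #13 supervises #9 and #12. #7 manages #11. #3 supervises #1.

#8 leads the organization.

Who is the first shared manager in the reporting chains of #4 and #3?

#4's chain of managers is #5, #12, #13, #8. #3's chain of managers is #12, #13, #8. The first manager that appears in both chains is #12.

#12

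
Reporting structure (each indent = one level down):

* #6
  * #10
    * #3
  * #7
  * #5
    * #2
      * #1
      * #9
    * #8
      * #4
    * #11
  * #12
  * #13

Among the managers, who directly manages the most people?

#6

Direct-report counts: #6 has 5; #5 has 3; #8 has 1; #2 has 2; #10 has 1. The largest is 5, held by #6.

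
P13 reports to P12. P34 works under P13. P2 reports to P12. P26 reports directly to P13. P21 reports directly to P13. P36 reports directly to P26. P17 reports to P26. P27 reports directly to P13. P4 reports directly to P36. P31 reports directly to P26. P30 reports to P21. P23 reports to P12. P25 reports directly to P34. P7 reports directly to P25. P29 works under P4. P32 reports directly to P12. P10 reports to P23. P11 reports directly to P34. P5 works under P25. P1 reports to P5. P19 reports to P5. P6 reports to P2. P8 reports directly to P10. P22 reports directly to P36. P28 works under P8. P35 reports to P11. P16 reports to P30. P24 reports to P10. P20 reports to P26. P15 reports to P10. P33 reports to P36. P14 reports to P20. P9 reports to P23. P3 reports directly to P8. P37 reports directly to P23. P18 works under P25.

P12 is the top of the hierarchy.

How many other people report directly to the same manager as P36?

P36 reports to P26. P26's other direct reports are P17, P31, P20 — 3 peers.

3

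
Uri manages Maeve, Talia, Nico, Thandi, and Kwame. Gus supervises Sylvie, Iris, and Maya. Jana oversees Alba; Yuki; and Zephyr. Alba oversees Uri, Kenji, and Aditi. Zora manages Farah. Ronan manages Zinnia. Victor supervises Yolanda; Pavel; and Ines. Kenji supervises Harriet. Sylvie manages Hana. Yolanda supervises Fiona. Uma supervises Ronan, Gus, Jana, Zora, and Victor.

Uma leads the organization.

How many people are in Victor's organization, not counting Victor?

4

Victor directly manages Yolanda, Pavel, Ines. Under Yolanda: Fiona (1). Pavel has no reports. Ines has no reports. So Victor's organization is 3 direct reports plus everyone under them: 2 + 1 + 1 = 4.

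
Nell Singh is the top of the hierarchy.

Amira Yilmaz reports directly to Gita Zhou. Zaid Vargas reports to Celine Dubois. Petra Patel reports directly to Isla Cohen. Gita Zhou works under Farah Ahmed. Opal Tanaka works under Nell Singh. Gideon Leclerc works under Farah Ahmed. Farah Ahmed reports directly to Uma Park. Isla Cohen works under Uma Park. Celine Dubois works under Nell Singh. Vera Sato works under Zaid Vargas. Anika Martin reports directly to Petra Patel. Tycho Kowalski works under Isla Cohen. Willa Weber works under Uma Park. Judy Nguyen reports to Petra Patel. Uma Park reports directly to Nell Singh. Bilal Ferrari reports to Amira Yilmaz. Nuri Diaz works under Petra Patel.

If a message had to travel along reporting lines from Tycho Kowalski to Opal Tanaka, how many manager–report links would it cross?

Tycho Kowalski is 3 levels below Nell Singh, and Opal Tanaka is 1 level below Nell Singh (their lowest common manager). The shortest path runs up from Tycho Kowalski to Nell Singh and back down to Opal Tanaka: 3 + 1 = 4 links.

4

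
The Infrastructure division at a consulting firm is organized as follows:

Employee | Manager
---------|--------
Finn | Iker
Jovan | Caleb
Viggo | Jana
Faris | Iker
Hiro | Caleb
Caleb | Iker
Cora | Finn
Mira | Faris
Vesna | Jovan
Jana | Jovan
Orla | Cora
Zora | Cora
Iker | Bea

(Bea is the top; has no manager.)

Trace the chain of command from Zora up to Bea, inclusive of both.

Zora reports to Cora. Cora reports to Finn. Finn reports to Iker. Iker reports to Bea. Bea is at the top.

Zora -> Cora -> Finn -> Iker -> Bea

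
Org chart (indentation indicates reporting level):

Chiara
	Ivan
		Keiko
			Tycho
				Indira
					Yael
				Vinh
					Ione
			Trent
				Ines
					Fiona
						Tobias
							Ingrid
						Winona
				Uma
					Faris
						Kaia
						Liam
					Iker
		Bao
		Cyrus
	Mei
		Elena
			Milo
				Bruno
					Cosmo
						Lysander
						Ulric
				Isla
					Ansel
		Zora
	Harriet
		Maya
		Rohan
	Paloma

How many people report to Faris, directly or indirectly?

2

Faris directly manages Kaia, Liam. Kaia has no reports. Liam has no reports. So Faris's organization is 2 direct reports plus everyone under them: 1 + 1 = 2.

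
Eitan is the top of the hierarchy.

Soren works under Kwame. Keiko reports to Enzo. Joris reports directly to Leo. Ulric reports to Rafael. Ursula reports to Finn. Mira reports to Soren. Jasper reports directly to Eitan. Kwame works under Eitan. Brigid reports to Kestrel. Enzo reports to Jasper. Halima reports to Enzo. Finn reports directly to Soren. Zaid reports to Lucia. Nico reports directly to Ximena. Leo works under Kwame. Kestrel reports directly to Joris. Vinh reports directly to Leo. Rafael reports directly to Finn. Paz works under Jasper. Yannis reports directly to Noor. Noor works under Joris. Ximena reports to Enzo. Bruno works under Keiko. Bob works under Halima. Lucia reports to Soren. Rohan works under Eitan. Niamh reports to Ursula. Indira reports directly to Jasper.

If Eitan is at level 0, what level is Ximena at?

3

Chain from Ximena up to Eitan: Ximena → Enzo → Jasper → Eitan. That is 3 steps up, so Ximena is 3 levels below Eitan.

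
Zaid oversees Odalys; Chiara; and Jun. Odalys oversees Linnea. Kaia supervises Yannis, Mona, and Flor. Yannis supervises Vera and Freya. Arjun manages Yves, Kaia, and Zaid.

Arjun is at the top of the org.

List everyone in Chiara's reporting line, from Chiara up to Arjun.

Chiara -> Zaid -> Arjun

Chiara reports to Zaid. Zaid reports to Arjun. Arjun is at the top.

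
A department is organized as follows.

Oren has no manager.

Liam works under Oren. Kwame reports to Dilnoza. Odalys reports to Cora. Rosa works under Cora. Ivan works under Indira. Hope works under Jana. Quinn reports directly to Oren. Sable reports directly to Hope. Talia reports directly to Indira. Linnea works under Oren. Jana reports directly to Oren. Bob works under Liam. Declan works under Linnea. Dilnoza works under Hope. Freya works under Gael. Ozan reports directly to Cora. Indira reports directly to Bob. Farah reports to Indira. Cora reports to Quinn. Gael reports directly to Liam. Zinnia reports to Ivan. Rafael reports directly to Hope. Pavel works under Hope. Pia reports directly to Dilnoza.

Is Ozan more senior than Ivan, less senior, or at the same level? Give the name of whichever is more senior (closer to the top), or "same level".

Ozan is 3 levels below Oren; Ivan is 4. Ozan is higher.

Ozan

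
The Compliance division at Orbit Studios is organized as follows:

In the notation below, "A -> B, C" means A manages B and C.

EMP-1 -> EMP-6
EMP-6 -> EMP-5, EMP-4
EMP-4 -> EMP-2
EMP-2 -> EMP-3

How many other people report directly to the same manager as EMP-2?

EMP-2 reports to EMP-4, and EMP-4 has no other direct reports. EMP-2 has 0 peers.

0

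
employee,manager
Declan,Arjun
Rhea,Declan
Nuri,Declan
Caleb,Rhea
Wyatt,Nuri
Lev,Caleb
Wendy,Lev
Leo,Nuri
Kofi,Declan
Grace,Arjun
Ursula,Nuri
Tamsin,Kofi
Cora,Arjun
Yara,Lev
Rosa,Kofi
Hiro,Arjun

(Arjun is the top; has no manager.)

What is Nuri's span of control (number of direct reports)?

Nuri directly manages Wyatt, Leo, Ursula. That is 3 direct reports.

3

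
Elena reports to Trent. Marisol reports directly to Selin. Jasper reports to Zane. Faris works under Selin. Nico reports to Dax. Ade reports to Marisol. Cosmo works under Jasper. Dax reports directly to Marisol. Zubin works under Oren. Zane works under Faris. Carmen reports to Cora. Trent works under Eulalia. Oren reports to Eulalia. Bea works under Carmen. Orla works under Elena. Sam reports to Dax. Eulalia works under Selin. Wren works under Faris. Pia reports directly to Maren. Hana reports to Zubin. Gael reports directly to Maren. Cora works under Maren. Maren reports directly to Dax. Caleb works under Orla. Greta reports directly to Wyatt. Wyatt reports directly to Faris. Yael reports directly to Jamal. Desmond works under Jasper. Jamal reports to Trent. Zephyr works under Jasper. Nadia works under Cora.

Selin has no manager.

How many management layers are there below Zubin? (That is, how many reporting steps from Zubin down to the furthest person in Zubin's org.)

The longest chain under Zubin runs Zubin → Hana, which is 1 level below Zubin.

1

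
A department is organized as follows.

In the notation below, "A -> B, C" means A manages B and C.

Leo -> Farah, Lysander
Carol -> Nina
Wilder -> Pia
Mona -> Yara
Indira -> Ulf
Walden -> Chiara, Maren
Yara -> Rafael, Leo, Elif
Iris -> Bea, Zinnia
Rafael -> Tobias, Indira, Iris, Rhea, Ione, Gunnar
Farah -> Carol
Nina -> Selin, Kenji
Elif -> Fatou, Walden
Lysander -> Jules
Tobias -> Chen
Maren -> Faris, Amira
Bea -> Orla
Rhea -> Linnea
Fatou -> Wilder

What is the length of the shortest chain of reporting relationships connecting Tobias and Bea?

Tobias is 1 level below Rafael, and Bea is 2 levels below Rafael (their lowest common manager). The shortest path runs up from Tobias to Rafael and back down to Bea: 1 + 2 = 3 links.

3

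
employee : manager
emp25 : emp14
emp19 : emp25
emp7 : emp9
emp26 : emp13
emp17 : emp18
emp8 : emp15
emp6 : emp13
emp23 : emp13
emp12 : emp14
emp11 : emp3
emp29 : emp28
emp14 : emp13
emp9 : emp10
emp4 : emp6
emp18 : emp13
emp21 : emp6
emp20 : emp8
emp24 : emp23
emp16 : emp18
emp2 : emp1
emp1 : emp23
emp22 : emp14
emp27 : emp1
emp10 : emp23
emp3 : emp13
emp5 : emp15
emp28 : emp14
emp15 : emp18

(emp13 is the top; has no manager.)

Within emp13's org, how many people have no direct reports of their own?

16

The people in emp13's organization with no one reporting to them are emp26, emp17, emp5, emp20, emp16, emp4, emp21, emp2, emp27, emp7, emp24, emp22, emp12, emp19, emp29, emp11. That is 16.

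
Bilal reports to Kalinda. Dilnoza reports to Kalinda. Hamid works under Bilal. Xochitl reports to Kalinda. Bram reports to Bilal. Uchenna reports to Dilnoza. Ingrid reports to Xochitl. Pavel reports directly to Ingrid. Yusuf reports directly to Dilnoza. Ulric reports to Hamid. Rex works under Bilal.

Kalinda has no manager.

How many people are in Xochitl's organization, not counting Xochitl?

2

Xochitl directly manages Ingrid. Under Ingrid: Pavel (1). That's 2 in total.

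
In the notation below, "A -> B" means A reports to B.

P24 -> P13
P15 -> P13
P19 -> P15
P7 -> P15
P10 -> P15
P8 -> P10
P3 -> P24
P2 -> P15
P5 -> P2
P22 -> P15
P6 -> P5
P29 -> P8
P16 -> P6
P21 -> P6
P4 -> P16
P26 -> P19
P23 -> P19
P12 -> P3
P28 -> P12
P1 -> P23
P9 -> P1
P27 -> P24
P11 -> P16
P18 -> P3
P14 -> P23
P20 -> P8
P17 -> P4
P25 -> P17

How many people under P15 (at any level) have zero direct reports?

The people in P15's organization with no one reporting to them are P22, P21, P11, P25, P20, P29, P7, P14, P9, P26. That is 10.

10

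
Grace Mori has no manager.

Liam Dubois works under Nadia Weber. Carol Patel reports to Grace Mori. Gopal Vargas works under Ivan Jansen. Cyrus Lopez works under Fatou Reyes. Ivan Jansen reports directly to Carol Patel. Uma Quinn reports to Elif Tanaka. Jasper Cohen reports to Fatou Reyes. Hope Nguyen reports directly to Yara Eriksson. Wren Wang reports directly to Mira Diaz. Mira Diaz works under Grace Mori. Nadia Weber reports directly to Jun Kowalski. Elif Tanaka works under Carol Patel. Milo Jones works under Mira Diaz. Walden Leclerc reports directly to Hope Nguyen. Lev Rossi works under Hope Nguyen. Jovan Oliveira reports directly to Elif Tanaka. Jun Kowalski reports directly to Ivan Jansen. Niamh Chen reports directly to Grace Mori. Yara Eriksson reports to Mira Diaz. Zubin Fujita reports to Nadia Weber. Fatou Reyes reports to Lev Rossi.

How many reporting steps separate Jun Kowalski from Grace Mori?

Chain from Jun Kowalski up to Grace Mori: Jun Kowalski → Ivan Jansen → Carol Patel → Grace Mori. That is 3 steps up, so Jun Kowalski is 3 levels below Grace Mori.

3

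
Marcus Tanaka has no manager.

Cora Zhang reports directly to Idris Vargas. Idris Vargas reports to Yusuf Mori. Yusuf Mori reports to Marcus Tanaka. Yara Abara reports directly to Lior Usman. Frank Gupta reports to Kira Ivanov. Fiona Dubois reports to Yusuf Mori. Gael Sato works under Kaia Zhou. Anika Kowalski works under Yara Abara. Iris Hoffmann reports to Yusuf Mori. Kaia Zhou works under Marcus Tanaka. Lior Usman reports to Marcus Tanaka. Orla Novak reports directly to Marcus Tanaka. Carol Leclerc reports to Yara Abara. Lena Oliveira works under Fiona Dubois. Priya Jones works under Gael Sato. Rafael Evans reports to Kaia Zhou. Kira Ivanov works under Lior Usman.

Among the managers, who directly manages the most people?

Marcus Tanaka

Direct-report counts: Marcus Tanaka has 4; Kaia Zhou has 2; Gael Sato has 1; Yusuf Mori has 3; Idris Vargas has 1; Fiona Dubois has 1; Lior Usman has 2; Kira Ivanov has 1; Yara Abara has 2. The largest is 4, held by Marcus Tanaka.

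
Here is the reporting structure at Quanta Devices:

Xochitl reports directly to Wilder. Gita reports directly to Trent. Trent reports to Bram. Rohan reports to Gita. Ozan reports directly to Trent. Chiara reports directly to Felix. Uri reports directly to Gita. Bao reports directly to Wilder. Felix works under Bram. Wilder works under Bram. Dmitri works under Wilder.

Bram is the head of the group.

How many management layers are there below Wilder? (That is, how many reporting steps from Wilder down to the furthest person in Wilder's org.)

The longest chain under Wilder runs Wilder → Dmitri, which is 1 level below Wilder.

1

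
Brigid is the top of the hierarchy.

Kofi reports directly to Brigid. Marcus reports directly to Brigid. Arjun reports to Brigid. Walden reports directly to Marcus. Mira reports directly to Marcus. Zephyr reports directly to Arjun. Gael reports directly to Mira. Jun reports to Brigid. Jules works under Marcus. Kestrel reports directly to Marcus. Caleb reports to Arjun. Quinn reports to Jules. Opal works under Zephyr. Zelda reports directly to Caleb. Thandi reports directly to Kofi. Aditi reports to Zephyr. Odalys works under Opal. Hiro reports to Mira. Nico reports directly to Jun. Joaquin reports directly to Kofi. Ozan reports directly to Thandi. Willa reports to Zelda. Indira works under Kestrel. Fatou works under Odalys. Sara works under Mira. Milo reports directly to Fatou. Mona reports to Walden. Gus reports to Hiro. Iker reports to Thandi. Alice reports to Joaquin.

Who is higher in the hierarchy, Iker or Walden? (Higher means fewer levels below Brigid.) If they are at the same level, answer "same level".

Iker is 3 levels below Brigid; Walden is 2. Walden is higher.

Walden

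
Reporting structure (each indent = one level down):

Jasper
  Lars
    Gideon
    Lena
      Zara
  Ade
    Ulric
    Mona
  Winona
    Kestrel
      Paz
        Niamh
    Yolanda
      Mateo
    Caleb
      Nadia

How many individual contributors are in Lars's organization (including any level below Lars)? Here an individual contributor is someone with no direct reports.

2

The people in Lars's organization with no one reporting to them are Zara, Gideon. That is 2.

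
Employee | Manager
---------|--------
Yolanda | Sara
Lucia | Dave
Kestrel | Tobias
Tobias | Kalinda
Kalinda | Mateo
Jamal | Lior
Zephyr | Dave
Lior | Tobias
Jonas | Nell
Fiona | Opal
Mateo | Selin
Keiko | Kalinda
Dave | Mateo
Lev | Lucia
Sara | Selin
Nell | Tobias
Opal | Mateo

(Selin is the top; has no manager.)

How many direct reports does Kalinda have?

2

Kalinda directly manages Tobias, Keiko. That is 2 direct reports.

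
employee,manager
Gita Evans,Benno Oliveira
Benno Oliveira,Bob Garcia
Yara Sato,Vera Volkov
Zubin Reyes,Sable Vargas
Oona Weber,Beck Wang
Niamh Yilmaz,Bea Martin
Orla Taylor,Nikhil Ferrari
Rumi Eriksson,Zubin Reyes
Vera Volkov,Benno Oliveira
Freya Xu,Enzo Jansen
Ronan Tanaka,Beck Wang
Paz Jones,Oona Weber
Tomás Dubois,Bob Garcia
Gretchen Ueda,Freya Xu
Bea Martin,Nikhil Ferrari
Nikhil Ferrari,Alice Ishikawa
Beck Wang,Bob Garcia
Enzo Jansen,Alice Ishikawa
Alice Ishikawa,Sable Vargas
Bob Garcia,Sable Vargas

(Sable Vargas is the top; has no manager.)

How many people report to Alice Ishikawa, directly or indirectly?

Alice Ishikawa directly manages Enzo Jansen, Nikhil Ferrari. Under Enzo Jansen: Freya Xu, Gretchen Ueda (2). Under Nikhil Ferrari: Orla Taylor, Bea Martin, Niamh Yilmaz (3). So Alice Ishikawa's organization is 2 direct reports plus everyone under them: 3 + 4 = 7.

7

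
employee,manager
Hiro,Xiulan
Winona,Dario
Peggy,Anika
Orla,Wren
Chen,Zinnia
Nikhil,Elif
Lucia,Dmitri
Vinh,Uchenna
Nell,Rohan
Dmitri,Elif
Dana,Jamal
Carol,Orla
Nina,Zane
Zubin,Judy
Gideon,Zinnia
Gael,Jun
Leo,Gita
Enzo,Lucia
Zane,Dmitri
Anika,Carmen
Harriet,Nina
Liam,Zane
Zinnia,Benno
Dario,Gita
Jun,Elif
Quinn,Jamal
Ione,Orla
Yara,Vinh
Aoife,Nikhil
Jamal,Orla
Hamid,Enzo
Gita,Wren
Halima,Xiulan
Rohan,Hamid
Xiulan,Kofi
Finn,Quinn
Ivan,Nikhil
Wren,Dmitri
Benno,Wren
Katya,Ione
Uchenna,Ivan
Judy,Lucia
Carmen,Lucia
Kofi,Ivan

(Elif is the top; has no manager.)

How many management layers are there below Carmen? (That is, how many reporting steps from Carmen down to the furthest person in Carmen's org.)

The longest chain under Carmen runs Carmen → Anika → Peggy, which is 2 levels below Carmen.

2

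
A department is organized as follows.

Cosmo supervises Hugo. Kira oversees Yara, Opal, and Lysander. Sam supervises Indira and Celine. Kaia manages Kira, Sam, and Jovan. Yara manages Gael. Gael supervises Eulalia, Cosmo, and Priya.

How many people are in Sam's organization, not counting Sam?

2

Sam directly manages Indira, Celine. Indira has no reports. Celine has no reports. So Sam's organization is 2 direct reports plus everyone under them: 1 + 1 = 2.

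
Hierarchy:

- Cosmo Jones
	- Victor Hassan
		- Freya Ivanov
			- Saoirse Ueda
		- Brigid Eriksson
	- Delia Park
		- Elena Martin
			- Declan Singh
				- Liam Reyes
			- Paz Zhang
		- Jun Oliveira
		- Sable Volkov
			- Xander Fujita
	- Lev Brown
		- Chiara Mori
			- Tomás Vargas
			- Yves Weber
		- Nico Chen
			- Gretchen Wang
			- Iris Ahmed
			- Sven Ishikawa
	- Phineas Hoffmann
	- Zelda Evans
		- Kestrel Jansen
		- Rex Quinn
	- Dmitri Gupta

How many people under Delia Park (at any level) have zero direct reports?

The people in Delia Park's organization with no one reporting to them are Xander Fujita, Jun Oliveira, Paz Zhang, Liam Reyes. That is 4.

4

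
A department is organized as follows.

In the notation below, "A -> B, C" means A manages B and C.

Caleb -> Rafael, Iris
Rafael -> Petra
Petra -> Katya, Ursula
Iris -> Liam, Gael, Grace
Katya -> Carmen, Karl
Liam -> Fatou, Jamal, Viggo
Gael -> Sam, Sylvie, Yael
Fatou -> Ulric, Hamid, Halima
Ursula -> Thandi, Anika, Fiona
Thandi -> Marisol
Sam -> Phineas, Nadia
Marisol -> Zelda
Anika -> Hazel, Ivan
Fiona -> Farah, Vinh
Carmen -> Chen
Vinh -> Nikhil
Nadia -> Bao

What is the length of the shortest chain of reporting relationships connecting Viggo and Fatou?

Viggo is 1 level below Liam, and Fatou is 1 level below Liam (their lowest common manager). The shortest path runs up from Viggo to Liam and back down to Fatou: 1 + 1 = 2 links.

2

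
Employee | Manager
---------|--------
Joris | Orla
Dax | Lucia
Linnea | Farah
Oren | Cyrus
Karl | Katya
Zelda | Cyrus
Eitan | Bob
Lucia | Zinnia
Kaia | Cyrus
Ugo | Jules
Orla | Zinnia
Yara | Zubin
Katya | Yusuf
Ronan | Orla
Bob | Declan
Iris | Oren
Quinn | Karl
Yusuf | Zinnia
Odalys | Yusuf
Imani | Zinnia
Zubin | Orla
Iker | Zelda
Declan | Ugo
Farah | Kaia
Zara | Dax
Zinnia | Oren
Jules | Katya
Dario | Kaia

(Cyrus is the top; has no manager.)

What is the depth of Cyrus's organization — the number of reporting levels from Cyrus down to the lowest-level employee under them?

The longest chain under Cyrus runs Cyrus → Oren → Zinnia → Yusuf → Katya → Jules → Ugo → Declan → Bob → Eitan, which is 9 levels below Cyrus.

9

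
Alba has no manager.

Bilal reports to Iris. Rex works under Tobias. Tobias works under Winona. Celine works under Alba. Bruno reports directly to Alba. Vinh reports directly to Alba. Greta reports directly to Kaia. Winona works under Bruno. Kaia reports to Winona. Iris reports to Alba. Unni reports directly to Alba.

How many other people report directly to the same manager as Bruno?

4

Bruno reports to Alba. Alba's other direct reports are Unni, Celine, Iris, Vinh — 4 peers.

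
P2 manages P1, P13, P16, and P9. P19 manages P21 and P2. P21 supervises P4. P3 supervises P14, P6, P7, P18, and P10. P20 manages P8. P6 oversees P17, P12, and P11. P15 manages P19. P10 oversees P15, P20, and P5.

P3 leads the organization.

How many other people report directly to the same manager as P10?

P10 reports to P3. P3's other direct reports are P6, P18, P7, P14 — 4 peers.

4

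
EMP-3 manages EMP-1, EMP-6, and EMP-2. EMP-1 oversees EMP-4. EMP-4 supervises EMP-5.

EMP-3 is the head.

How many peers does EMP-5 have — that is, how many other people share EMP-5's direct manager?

EMP-5 reports to EMP-4, and EMP-4 has no other direct reports. EMP-5 has 0 peers.

0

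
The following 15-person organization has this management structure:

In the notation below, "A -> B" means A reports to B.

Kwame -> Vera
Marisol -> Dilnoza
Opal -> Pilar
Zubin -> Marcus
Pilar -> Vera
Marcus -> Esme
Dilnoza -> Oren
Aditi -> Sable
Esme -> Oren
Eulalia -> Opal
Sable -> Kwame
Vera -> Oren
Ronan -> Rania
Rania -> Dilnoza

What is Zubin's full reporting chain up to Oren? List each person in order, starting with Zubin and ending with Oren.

Zubin -> Marcus -> Esme -> Oren

Zubin reports to Marcus. Marcus reports to Esme. Esme reports to Oren. Oren is at the top.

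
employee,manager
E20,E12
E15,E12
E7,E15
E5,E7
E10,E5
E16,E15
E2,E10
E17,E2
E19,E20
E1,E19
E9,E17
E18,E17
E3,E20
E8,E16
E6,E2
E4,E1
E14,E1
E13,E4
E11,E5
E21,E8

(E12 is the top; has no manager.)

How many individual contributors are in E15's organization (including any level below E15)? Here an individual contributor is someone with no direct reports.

5

The people in E15's organization with no one reporting to them are E21, E11, E6, E18, E9. That is 5.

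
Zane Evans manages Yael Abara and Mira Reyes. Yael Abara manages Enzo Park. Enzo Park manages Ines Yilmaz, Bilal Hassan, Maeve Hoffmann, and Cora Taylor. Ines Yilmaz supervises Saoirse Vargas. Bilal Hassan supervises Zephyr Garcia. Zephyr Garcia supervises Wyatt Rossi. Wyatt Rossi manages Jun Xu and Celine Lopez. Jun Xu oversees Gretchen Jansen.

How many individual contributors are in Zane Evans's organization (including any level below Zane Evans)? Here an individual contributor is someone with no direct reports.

The people in Zane Evans's organization with no one reporting to them are Mira Reyes, Cora Taylor, Maeve Hoffmann, Celine Lopez, Gretchen Jansen, Saoirse Vargas. That is 6.

6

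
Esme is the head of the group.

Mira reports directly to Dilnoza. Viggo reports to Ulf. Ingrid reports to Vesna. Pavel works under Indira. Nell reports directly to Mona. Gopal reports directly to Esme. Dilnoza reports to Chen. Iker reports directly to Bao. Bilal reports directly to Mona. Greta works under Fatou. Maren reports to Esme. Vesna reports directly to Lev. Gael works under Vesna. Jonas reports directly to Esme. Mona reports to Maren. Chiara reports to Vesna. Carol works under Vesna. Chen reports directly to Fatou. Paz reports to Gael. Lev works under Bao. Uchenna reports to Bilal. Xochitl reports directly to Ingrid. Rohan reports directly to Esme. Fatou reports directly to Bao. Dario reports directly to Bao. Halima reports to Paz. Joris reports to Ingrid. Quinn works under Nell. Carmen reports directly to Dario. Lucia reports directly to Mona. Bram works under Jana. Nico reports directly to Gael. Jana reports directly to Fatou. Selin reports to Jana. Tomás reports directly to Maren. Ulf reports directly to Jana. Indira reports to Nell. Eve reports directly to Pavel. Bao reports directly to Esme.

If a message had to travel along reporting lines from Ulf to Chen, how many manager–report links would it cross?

Ulf is 2 levels below Fatou, and Chen is 1 level below Fatou (their lowest common manager). The shortest path runs up from Ulf to Fatou and back down to Chen: 2 + 1 = 3 links.

3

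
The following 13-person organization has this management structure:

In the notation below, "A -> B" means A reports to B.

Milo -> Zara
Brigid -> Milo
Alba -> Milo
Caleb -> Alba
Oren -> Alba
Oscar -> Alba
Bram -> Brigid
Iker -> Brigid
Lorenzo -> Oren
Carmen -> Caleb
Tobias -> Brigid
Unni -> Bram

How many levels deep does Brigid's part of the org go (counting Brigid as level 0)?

The longest chain under Brigid runs Brigid → Bram → Unni, which is 2 levels below Brigid.

2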